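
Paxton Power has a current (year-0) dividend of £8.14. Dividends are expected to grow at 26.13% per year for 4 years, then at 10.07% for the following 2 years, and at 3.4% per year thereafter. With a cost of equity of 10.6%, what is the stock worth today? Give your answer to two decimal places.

£268.89

Three-stage DDM. Project D₁…D_6; terminal Gordon value at t=6 with g = 0.034; discount at r = 0.106.
D_1 = 10.2670
D_2 = 12.9497
D_3 = 16.3335
D_4 = 20.6015
D_5 = 22.6760
D_6 = 24.9595
TV_6 = 25.8081/(0.106−0.034) = 358.4462
P₀ = Σ Dₜ/(1+r)ᵗ + TV_6/(1+r)^6 = 268.8857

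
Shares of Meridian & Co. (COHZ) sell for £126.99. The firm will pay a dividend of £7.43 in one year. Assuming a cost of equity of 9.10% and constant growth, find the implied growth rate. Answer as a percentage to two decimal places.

3.25%

From P₀ = D₁/(r − g), the implied growth is g = r − D₁/P₀.
g = 0.091 − 7.43/126.99 = 0.091 − 0.05851 = 0.03249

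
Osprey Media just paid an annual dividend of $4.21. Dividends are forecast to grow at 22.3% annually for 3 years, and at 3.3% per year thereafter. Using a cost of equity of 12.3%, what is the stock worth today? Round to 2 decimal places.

$77.43

Two-stage DDM. Project D₁…D_3 at 0.223, terminal growth 0.033, discount at r = 0.123.
D_1 = 5.1488
D_2 = 6.2970
D_3 = 7.7013
Terminal value at t=3: TV = D_4/(r−g) = 7.9554/(0.123−0.033) = 88.3933
P₀ = 5.1488/(1+0.123)^1 + 6.2970/(1+0.123)^2 + 7.7013/(1+0.123)^3 + 88.3933/(1+0.123)^3 = 77.4295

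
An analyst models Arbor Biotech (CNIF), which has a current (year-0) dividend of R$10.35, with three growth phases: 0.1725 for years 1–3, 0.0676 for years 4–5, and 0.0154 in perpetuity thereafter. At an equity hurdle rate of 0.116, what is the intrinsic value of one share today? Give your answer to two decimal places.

R$167.64

Three-stage DDM. Project D₁…D_5; terminal Gordon value at t=5 with g = 0.0154; discount at r = 0.116.
D_1 = 12.1354
D_2 = 14.2287
D_3 = 16.6832
D_4 = 17.8110
D_5 = 19.0150
TV_5 = 19.3078/(0.116−0.0154) = 191.9266
P₀ = Σ Dₜ/(1+r)ᵗ + TV_5/(1+r)^5 = 167.6382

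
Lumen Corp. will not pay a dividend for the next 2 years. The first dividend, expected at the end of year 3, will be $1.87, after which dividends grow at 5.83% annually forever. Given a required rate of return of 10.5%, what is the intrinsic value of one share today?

Deferred-dividend DDM. At t=2 the remaining stream is a growing perpetuity with first payment D_3 = 1.87.
V_2 = D_3/(r−g) = 1.87/(0.105−0.0583) = 40.0428
P₀ = V_2/(1+r)^2 = 40.0428/(1+0.105)^2 = 32.7944

$32.79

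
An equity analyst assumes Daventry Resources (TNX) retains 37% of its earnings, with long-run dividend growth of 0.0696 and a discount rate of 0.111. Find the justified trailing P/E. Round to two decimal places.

16.28

Payout ratio b = 1 − 0.37 = 0.63.
Justified trailing P/E = b(1+g)/(r−g) = 0.63×(1+0.0696)/(0.111−0.0696) = 16.2765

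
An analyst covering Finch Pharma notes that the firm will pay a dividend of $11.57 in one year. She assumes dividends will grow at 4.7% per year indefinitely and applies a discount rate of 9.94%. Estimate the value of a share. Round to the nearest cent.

$220.80

Gordon growth model: P₀ = D₁/(r − g), with D₁ = 11.57 given directly.
P₀ = 11.5700 / (0.0994 − 0.047) = 11.5700 / 0.0524 = 220.8015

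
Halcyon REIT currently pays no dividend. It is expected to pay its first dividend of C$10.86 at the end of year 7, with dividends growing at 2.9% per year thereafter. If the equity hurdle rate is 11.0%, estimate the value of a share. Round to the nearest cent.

C$71.68

Deferred-dividend DDM. At t=6 the remaining stream is a growing perpetuity with first payment D_7 = 10.86.
V_6 = D_7/(r−g) = 10.86/(0.11−0.029) = 134.0741
P₀ = V_6/(1+r)^6 = 134.0741/(1+0.11)^6 = 71.6815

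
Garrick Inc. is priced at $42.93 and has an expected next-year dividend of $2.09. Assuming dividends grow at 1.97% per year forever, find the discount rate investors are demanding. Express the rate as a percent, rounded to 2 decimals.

Rearranging the constant-growth DDM: r = D₁/P₀ + g.
r = 2.0900 / 42.93 + 0.0197 = 0.04868 + 0.0197 = 0.06838

6.84%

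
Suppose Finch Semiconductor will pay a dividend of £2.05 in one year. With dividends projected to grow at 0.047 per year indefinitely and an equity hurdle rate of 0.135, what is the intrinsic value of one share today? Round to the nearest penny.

Gordon growth model: P₀ = D₁/(r − g), with D₁ = 2.05 given directly.
P₀ = 2.0500 / (0.135 − 0.047) = 2.0500 / 0.088 = 23.2955

£23.30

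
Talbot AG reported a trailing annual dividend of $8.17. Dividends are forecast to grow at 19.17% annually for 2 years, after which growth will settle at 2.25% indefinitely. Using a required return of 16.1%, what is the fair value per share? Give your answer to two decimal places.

Two-stage DDM. Project D₁…D_2 at 0.1917, terminal growth 0.0225, discount at r = 0.161.
D_1 = 9.7362
D_2 = 11.6026
Terminal value at t=2: TV = D_3/(r−g) = 11.8637/(0.161−0.0225) = 85.6583
P₀ = 9.7362/(1+0.161)^1 + 11.6026/(1+0.161)^2 + 85.6583/(1+0.161)^2 = 80.5423

$80.54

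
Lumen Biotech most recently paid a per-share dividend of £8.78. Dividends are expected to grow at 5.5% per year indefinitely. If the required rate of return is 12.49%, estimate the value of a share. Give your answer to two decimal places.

Gordon growth model: P₀ = D₁/(r − g). D₁ = 8.78 × (1 + 0.055) = 9.2629.
P₀ = 9.2629 / (0.1249 − 0.055) = 9.2629 / 0.0699 = 132.5165

£132.52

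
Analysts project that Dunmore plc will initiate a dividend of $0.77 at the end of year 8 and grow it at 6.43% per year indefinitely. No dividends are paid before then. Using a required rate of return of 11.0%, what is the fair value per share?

$8.12

Deferred-dividend DDM. At t=7 the remaining stream is a growing perpetuity with first payment D_8 = 0.77.
V_7 = D_8/(r−g) = 0.77/(0.11−0.0643) = 16.8490
P₀ = V_7/(1+r)^7 = 16.8490/(1+0.11)^7 = 8.1155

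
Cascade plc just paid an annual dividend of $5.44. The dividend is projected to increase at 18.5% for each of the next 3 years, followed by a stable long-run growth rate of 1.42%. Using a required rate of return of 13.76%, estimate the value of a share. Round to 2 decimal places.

$68.25

Two-stage DDM. Project D₁…D_3 at 0.185, terminal growth 0.0142, discount at r = 0.1376.
D_1 = 6.4464
D_2 = 7.6390
D_3 = 9.0522
Terminal value at t=3: TV = D_4/(r−g) = 9.1807/(0.1376−0.0142) = 74.3982
P₀ = 6.4464/(1+0.1376)^1 + 7.6390/(1+0.1376)^2 + 9.0522/(1+0.1376)^3 + 74.3982/(1+0.1376)^3 = 68.2533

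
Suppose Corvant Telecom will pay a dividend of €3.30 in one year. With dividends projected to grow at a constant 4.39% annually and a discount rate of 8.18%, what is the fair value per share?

€87.07

Gordon growth model: P₀ = D₁/(r − g), with D₁ = 3.30 given directly.
P₀ = 3.3000 / (0.0818 − 0.0439) = 3.3000 / 0.0379 = 87.0712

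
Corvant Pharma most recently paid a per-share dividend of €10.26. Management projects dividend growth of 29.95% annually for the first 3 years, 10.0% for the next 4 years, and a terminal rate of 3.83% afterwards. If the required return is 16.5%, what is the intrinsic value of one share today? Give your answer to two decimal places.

Three-stage DDM. Project D₁…D_7; terminal Gordon value at t=7 with g = 0.0383; discount at r = 0.165.
D_1 = 13.3329
D_2 = 17.3261
D_3 = 22.5152
D_4 = 24.7667
D_5 = 27.2434
D_6 = 29.9678
D_7 = 32.9645
TV_7 = 34.2271/(0.165−0.0383) = 270.1427
P₀ = Σ Dₜ/(1+r)ᵗ + TV_7/(1+r)^7 = 180.6442

€180.64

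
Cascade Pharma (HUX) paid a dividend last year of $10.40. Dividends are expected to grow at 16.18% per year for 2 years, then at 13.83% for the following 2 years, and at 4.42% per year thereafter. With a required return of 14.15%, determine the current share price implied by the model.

Three-stage DDM. Project D₁…D_4; terminal Gordon value at t=4 with g = 0.0442; discount at r = 0.1415.
D_1 = 12.0827
D_2 = 14.0377
D_3 = 15.9791
D_4 = 18.1890
TV_4 = 18.9930/(0.1415−0.0442) = 195.2003
P₀ = Σ Dₜ/(1+r)ᵗ + TV_4/(1+r)^4 = 157.7819

$157.78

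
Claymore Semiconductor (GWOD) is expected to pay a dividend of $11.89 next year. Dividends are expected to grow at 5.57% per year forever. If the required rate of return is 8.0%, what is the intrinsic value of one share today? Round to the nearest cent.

Gordon growth model: P₀ = D₁/(r − g), with D₁ = 11.89 given directly.
P₀ = 11.8900 / (0.08 − 0.0557) = 11.8900 / 0.0243 = 489.3004

$489.30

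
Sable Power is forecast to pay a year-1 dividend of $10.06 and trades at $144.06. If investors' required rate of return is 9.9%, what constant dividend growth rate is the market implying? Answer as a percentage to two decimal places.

2.92%

From P₀ = D₁/(r − g), the implied growth is g = r − D₁/P₀.
g = 0.099 − 10.06/144.06 = 0.099 − 0.06983 = 0.02917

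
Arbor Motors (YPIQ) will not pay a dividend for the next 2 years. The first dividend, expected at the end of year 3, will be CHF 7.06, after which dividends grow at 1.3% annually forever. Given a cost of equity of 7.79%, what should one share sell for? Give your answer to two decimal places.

Deferred-dividend DDM. At t=2 the remaining stream is a growing perpetuity with first payment D_3 = 7.06.
V_2 = D_3/(r−g) = 7.06/(0.0779−0.013) = 108.7827
P₀ = V_2/(1+r)^2 = 108.7827/(1+0.0779)^2 = 93.6274

CHF 93.63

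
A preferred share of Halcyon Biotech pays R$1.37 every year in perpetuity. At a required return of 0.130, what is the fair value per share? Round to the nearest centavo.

Zero-growth DDM (perpetuity): P₀ = D/r = 1.37 / 0.13 = 10.5385

R$10.54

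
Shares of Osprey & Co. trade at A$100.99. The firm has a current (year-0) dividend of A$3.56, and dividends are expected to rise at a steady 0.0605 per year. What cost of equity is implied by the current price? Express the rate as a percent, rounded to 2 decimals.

9.79%

Rearranging the constant-growth DDM: r = D₁/P₀ + g.
D₁ = 3.56 × (1 + 0.0605) = 3.7754.
r = 3.7754 / 100.99 + 0.0605 = 0.03738 + 0.0605 = 0.09788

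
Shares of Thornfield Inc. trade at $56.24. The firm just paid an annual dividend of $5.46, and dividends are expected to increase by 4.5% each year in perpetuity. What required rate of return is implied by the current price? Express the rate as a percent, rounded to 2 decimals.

14.65%

Rearranging the constant-growth DDM: r = D₁/P₀ + g.
D₁ = 5.46 × (1 + 0.045) = 5.7057.
r = 5.7057 / 56.24 + 0.045 = 0.10145 + 0.045 = 0.14645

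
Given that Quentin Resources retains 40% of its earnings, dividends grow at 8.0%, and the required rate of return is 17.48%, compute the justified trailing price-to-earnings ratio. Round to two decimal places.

Payout ratio b = 1 − 0.40 = 0.60.
Justified trailing P/E = b(1+g)/(r−g) = 0.60×(1+0.08)/(0.1748−0.08) = 6.8354

6.84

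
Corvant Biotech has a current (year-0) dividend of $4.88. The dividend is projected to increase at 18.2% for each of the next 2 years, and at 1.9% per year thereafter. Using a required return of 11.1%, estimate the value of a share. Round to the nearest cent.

$71.90

Two-stage DDM. Project D₁…D_2 at 0.182, terminal growth 0.019, discount at r = 0.111.
D_1 = 5.7682
D_2 = 6.8180
Terminal value at t=2: TV = D_3/(r−g) = 6.9475/(0.111−0.019) = 75.5164
P₀ = 5.7682/(1+0.111)^1 + 6.8180/(1+0.111)^2 + 75.5164/(1+0.111)^2 = 71.8960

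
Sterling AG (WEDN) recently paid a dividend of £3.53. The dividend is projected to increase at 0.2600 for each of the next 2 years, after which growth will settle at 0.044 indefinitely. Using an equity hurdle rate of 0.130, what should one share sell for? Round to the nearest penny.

£61.60

Two-stage DDM. Project D₁…D_2 at 0.26, terminal growth 0.044, discount at r = 0.13.
D_1 = 4.4478
D_2 = 5.6042
Terminal value at t=2: TV = D_3/(r−g) = 5.8508/(0.13−0.044) = 68.0327
P₀ = 4.4478/(1+0.13)^1 + 5.6042/(1+0.13)^2 + 68.0327/(1+0.13)^2 = 61.6046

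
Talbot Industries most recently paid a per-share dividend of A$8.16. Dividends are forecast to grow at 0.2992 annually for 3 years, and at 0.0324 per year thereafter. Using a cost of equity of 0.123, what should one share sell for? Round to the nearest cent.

Two-stage DDM. Project D₁…D_3 at 0.2992, terminal growth 0.0324, discount at r = 0.123.
D_1 = 10.6015
D_2 = 13.7734
D_3 = 17.8944
Terminal value at t=3: TV = D_4/(r−g) = 18.4742/(0.123−0.0324) = 203.9098
P₀ = 10.6015/(1+0.123)^1 + 13.7734/(1+0.123)^2 + 17.8944/(1+0.123)^3 + 203.9098/(1+0.123)^3 = 176.9758

A$176.98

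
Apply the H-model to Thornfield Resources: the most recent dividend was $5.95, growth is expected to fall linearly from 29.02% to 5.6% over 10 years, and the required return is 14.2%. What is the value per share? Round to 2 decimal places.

H-model: P₀ = D₀[(1+g_L) + H(g_S−g_L)]/(r−g_L), with H = 10/2 = 5.
P₀ = 5.95 × [(1+0.056) + 5×(0.2902−0.056)] / (0.142−0.056)
   = 5.95 × 2.2270 / 0.086 = 154.0773

$154.08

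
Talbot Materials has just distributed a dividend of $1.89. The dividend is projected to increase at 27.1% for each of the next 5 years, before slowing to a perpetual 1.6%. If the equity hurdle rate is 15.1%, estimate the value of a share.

$36.20

Two-stage DDM. Project D₁…D_5 at 0.271, terminal growth 0.016, discount at r = 0.151.
D_1 = 2.4022
D_2 = 3.0532
D_3 = 3.8806
D_4 = 4.9322
D_5 = 6.2689
Terminal value at t=5: TV = D_6/(r−g) = 6.3692/(0.151−0.016) = 47.1791
P₀ = 2.4022/(1+0.151)^1 + 3.0532/(1+0.151)^2 + 3.8806/(1+0.151)^3 + 4.9322/(1+0.151)^4 + 6.2689/(1+0.151)^5 + 47.1791/(1+0.151)^5 = 36.2047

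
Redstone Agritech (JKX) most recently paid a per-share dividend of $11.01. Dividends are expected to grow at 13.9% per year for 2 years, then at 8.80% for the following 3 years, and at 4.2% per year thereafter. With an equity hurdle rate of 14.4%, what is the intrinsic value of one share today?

Three-stage DDM. Project D₁…D_5; terminal Gordon value at t=5 with g = 0.042; discount at r = 0.144.
D_1 = 12.5404
D_2 = 14.2835
D_3 = 15.5405
D_4 = 16.9080
D_5 = 18.3959
TV_5 = 19.1685/(0.144−0.042) = 187.9269
P₀ = Σ Dₜ/(1+r)ᵗ + TV_5/(1+r)^5 = 147.4245

$147.42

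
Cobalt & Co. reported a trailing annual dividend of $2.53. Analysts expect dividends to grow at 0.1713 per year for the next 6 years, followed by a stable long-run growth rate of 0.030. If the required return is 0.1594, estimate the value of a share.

$37.15

Two-stage DDM. Project D₁…D_6 at 0.1713, terminal growth 0.03, discount at r = 0.1594.
D_1 = 2.9634
D_2 = 3.4710
D_3 = 4.0656
D_4 = 4.7620
D_5 = 5.5778
D_6 = 6.5333
Terminal value at t=6: TV = D_7/(r−g) = 6.7292/(0.1594−0.03) = 52.0035
P₀ = 2.9634/(1+0.1594)^1 + 3.4710/(1+0.1594)^2 + 4.0656/(1+0.1594)^3 + 4.7620/(1+0.1594)^4 + 5.5778/(1+0.1594)^5 + 6.5333/(1+0.1594)^6 + 52.0035/(1+0.1594)^6 = 37.1455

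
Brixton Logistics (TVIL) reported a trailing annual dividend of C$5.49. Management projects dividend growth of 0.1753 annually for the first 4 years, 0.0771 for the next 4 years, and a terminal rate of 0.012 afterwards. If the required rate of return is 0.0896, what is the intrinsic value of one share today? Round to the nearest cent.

Three-stage DDM. Project D₁…D_8; terminal Gordon value at t=8 with g = 0.012; discount at r = 0.0896.
D_1 = 6.4524
D_2 = 7.5835
D_3 = 8.9129
D_4 = 10.4753
D_5 = 11.2830
D_6 = 12.1529
D_7 = 13.0899
D_8 = 14.0991
TV_8 = 14.2683/(0.0896−0.012) = 183.8697
P₀ = Σ Dₜ/(1+r)ᵗ + TV_8/(1+r)^8 = 148.0653

C$148.07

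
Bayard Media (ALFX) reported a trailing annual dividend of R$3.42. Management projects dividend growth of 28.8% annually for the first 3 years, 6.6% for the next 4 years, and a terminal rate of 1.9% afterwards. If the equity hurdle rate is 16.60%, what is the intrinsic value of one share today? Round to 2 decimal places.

Three-stage DDM. Project D₁…D_7; terminal Gordon value at t=7 with g = 0.019; discount at r = 0.166.
D_1 = 4.4050
D_2 = 5.6736
D_3 = 7.3076
D_4 = 7.7899
D_5 = 8.3040
D_6 = 8.8521
D_7 = 9.4363
TV_7 = 9.6156/(0.166−0.019) = 65.4123
P₀ = Σ Dₜ/(1+r)ᵗ + TV_7/(1+r)^7 = 49.6949

R$49.69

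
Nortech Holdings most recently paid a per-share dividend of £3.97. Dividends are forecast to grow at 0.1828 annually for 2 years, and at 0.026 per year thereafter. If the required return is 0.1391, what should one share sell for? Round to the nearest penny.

£47.23

Two-stage DDM. Project D₁…D_2 at 0.1828, terminal growth 0.026, discount at r = 0.1391.
D_1 = 4.6957
D_2 = 5.5541
Terminal value at t=2: TV = D_3/(r−g) = 5.6985/(0.1391−0.026) = 50.3846
P₀ = 4.6957/(1+0.1391)^1 + 5.5541/(1+0.1391)^2 + 50.3846/(1+0.1391)^2 = 47.2334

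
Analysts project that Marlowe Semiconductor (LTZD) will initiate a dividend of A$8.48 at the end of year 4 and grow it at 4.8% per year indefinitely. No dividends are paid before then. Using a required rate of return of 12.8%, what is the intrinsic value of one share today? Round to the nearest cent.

Deferred-dividend DDM. At t=3 the remaining stream is a growing perpetuity with first payment D_4 = 8.48.
V_3 = D_4/(r−g) = 8.48/(0.128−0.048) = 106.0000
P₀ = V_3/(1+r)^3 = 106.0000/(1+0.128)^3 = 73.8548

A$73.85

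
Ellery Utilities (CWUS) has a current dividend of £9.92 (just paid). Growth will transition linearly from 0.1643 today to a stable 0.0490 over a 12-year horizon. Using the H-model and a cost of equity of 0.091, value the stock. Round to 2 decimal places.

£411.16

H-model: P₀ = D₀[(1+g_L) + H(g_S−g_L)]/(r−g_L), with H = 12/2 = 6.
P₀ = 9.92 × [(1+0.049) + 6×(0.1643−0.049)] / (0.091−0.049)
   = 9.92 × 1.7408 / 0.042 = 411.1604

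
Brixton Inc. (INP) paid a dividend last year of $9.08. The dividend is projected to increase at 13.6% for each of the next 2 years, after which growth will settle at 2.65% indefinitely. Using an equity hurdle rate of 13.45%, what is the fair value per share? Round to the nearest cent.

$104.73

Two-stage DDM. Project D₁…D_2 at 0.136, terminal growth 0.0265, discount at r = 0.1345.
D_1 = 10.3149
D_2 = 11.7177
Terminal value at t=2: TV = D_3/(r−g) = 12.0282/(0.1345−0.0265) = 111.3724
P₀ = 10.3149/(1+0.1345)^1 + 11.7177/(1+0.1345)^2 + 111.3724/(1+0.1345)^2 = 104.7264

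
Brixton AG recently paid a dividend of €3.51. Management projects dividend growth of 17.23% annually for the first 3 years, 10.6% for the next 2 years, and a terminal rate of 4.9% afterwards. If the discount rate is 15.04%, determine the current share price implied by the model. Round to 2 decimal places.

Three-stage DDM. Project D₁…D_5; terminal Gordon value at t=5 with g = 0.049; discount at r = 0.1504.
D_1 = 4.1148
D_2 = 4.8237
D_3 = 5.6549
D_4 = 6.2543
D_5 = 6.9173
TV_5 = 7.2562/(0.1504−0.049) = 71.5601
P₀ = Σ Dₜ/(1+r)ᵗ + TV_5/(1+r)^5 = 53.4563

€53.46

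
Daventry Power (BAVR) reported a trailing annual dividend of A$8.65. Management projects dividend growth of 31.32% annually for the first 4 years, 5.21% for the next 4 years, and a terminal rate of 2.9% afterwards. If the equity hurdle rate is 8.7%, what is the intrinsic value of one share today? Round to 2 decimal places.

Three-stage DDM. Project D₁…D_8; terminal Gordon value at t=8 with g = 0.029; discount at r = 0.087.
D_1 = 11.3592
D_2 = 14.9169
D_3 = 19.5888
D_4 = 25.7241
D_5 = 27.0643
D_6 = 28.4743
D_7 = 29.9579
D_8 = 31.5187
TV_8 = 32.4327/(0.087−0.029) = 559.1844
P₀ = Σ Dₜ/(1+r)ᵗ + TV_8/(1+r)^8 = 411.6176

A$411.62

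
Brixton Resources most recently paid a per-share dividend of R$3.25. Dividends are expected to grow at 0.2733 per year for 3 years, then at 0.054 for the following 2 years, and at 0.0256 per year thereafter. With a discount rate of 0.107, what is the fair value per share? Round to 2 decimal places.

R$78.67

Three-stage DDM. Project D₁…D_5; terminal Gordon value at t=5 with g = 0.0256; discount at r = 0.107.
D_1 = 4.1382
D_2 = 5.2692
D_3 = 6.7093
D_4 = 7.0716
D_5 = 7.4534
TV_5 = 7.6442/(0.107−0.0256) = 93.9097
P₀ = Σ Dₜ/(1+r)ᵗ + TV_5/(1+r)^5 = 78.6664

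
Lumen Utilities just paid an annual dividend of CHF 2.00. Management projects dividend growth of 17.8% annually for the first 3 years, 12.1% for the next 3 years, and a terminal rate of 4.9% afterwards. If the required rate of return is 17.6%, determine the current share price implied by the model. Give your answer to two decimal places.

CHF 25.89

Three-stage DDM. Project D₁…D_6; terminal Gordon value at t=6 with g = 0.049; discount at r = 0.176.
D_1 = 2.3560
D_2 = 2.7754
D_3 = 3.2694
D_4 = 3.6650
D_5 = 4.1084
D_6 = 4.6056
TV_6 = 4.8312/(0.176−0.049) = 38.0412
P₀ = Σ Dₜ/(1+r)ᵗ + TV_6/(1+r)^6 = 25.8861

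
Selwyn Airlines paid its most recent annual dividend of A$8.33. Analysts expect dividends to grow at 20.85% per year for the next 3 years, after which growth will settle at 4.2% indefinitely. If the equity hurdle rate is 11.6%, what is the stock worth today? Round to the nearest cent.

Two-stage DDM. Project D₁…D_3 at 0.2085, terminal growth 0.042, discount at r = 0.116.
D_1 = 10.0668
D_2 = 12.1657
D_3 = 14.7023
Terminal value at t=3: TV = D_4/(r−g) = 15.3198/(0.116−0.042) = 207.0241
P₀ = 10.0668/(1+0.116)^1 + 12.1657/(1+0.116)^2 + 14.7023/(1+0.116)^3 + 207.0241/(1+0.116)^3 = 178.3121

A$178.31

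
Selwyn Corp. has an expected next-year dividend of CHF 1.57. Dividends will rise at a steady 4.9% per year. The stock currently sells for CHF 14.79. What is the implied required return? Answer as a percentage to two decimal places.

Rearranging the constant-growth DDM: r = D₁/P₀ + g.
r = 1.5700 / 14.79 + 0.049 = 0.10615 + 0.049 = 0.15515

15.52%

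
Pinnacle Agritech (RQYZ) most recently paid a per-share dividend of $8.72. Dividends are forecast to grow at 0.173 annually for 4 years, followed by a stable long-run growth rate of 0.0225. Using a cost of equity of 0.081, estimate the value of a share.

Two-stage DDM. Project D₁…D_4 at 0.173, terminal growth 0.0225, discount at r = 0.081.
D_1 = 10.2286
D_2 = 11.9981
D_3 = 14.0738
D_4 = 16.5085
Terminal value at t=4: TV = D_5/(r−g) = 16.8800/(0.081−0.0225) = 288.5466
P₀ = 10.2286/(1+0.081)^1 + 11.9981/(1+0.081)^2 + 14.0738/(1+0.081)^3 + 16.5085/(1+0.081)^4 + 288.5466/(1+0.081)^4 = 254.2669

$254.27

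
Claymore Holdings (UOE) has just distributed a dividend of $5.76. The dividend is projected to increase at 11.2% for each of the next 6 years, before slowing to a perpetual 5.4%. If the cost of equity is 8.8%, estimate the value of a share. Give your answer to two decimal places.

Two-stage DDM. Project D₁…D_6 at 0.112, terminal growth 0.054, discount at r = 0.088.
D_1 = 6.4051
D_2 = 7.1225
D_3 = 7.9202
D_4 = 8.8073
D_5 = 9.7937
D_6 = 10.8906
Terminal value at t=6: TV = D_7/(r−g) = 11.4787/(0.088−0.054) = 337.6081
P₀ = 6.4051/(1+0.088)^1 + 7.1225/(1+0.088)^2 + 7.9202/(1+0.088)^3 + 8.8073/(1+0.088)^4 + 9.7937/(1+0.088)^5 + 10.8906/(1+0.088)^6 + 337.6081/(1+0.088)^6 = 240.8637

$240.86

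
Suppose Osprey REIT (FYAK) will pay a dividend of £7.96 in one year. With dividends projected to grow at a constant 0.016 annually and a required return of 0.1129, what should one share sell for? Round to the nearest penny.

£82.15

Gordon growth model: P₀ = D₁/(r − g), with D₁ = 7.96 given directly.
P₀ = 7.9600 / (0.1129 − 0.016) = 7.9600 / 0.0969 = 82.1465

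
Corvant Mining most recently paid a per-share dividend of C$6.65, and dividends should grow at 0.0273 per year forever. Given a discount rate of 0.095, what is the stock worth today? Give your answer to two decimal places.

Gordon growth model: P₀ = D₁/(r − g). D₁ = 6.65 × (1 + 0.0273) = 6.8315.
P₀ = 6.8315 / (0.095 − 0.0273) = 6.8315 / 0.0677 = 100.9091

C$100.91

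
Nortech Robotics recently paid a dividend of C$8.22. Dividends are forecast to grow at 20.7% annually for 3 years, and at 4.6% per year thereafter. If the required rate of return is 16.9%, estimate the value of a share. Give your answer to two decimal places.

Two-stage DDM. Project D₁…D_3 at 0.207, terminal growth 0.046, discount at r = 0.169.
D_1 = 9.9215
D_2 = 11.9753
D_3 = 14.4542
Terminal value at t=3: TV = D_4/(r−g) = 15.1191/(0.169−0.046) = 122.9193
P₀ = 9.9215/(1+0.169)^1 + 11.9753/(1+0.169)^2 + 14.4542/(1+0.169)^3 + 122.9193/(1+0.169)^3 = 103.2426

C$103.24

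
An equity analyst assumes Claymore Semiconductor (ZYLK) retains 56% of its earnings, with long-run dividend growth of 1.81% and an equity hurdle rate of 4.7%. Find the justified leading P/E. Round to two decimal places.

15.22

Payout ratio b = 1 − 0.56 = 0.44.
Justified leading P/E = b/(r−g) = 0.44/(0.047−0.0181) = 15.2249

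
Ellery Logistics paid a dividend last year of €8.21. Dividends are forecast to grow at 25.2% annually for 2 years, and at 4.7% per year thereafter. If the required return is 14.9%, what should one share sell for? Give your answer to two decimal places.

€118.75

Two-stage DDM. Project D₁…D_2 at 0.252, terminal growth 0.047, discount at r = 0.149.
D_1 = 10.2789
D_2 = 12.8692
Terminal value at t=2: TV = D_3/(r−g) = 13.4741/(0.149−0.047) = 132.0986
P₀ = 10.2789/(1+0.149)^1 + 12.8692/(1+0.149)^2 + 132.0986/(1+0.149)^2 = 118.7534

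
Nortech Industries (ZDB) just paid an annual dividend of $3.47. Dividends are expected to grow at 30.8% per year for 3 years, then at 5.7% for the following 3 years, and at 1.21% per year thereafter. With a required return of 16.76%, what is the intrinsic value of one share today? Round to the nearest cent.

$48.71

Three-stage DDM. Project D₁…D_6; terminal Gordon value at t=6 with g = 0.0121; discount at r = 0.1676.
D_1 = 4.5388
D_2 = 5.9367
D_3 = 7.7652
D_4 = 8.2078
D_5 = 8.6757
D_6 = 9.1702
TV_6 = 9.2811/(0.1676−0.0121) = 59.6858
P₀ = Σ Dₜ/(1+r)ᵗ + TV_6/(1+r)^6 = 48.7098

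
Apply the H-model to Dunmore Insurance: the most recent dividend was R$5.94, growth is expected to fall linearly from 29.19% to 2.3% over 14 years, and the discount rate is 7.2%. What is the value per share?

H-model: P₀ = D₀[(1+g_L) + H(g_S−g_L)]/(r−g_L), with H = 14/2 = 7.
P₀ = 5.94 × [(1+0.023) + 7×(0.2919−0.023)] / (0.072−0.023)
   = 5.94 × 2.9053 / 0.049 = 352.1935

R$352.19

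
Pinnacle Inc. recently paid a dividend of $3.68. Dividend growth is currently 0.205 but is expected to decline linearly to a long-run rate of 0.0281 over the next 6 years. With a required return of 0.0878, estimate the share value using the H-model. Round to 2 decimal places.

H-model: P₀ = D₀[(1+g_L) + H(g_S−g_L)]/(r−g_L), with H = 6/2 = 3.
P₀ = 3.68 × [(1+0.0281) + 3×(0.205−0.0281)] / (0.0878−0.0281)
   = 3.68 × 1.5588 / 0.0597 = 96.0868

$96.09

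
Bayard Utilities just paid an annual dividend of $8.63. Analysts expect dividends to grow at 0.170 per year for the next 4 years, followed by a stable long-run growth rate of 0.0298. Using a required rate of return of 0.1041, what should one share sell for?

$190.82

Two-stage DDM. Project D₁…D_4 at 0.17, terminal growth 0.0298, discount at r = 0.1041.
D_1 = 10.0971
D_2 = 11.8136
D_3 = 13.8219
D_4 = 16.1716
Terminal value at t=4: TV = D_5/(r−g) = 16.6536/(0.1041−0.0298) = 224.1395
P₀ = 10.0971/(1+0.1041)^1 + 11.8136/(1+0.1041)^2 + 13.8219/(1+0.1041)^3 + 16.1716/(1+0.1041)^4 + 224.1395/(1+0.1041)^4 = 190.8166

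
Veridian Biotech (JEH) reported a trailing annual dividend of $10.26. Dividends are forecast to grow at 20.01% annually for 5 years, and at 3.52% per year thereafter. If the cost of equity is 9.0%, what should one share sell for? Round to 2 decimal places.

$382.68

Two-stage DDM. Project D₁…D_5 at 0.2001, terminal growth 0.0352, discount at r = 0.09.
D_1 = 12.3130
D_2 = 14.7769
D_3 = 17.7337
D_4 = 21.2822
D_5 = 25.5408
Terminal value at t=5: TV = D_6/(r−g) = 26.4398/(0.09−0.0352) = 482.4788
P₀ = 12.3130/(1+0.09)^1 + 14.7769/(1+0.09)^2 + 17.7337/(1+0.09)^3 + 21.2822/(1+0.09)^4 + 25.5408/(1+0.09)^5 + 482.4788/(1+0.09)^5 = 382.6822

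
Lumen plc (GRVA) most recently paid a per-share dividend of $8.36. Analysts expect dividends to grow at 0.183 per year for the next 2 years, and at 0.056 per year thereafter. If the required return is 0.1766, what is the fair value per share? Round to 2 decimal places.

Two-stage DDM. Project D₁…D_2 at 0.183, terminal growth 0.056, discount at r = 0.1766.
D_1 = 9.8899
D_2 = 11.6997
Terminal value at t=2: TV = D_3/(r−g) = 12.3549/(0.1766−0.056) = 102.4454
P₀ = 9.8899/(1+0.1766)^1 + 11.6997/(1+0.1766)^2 + 102.4454/(1+0.1766)^2 = 90.8572

$90.86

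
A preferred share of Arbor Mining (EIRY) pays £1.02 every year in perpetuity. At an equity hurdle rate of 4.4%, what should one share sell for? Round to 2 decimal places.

£23.18

Zero-growth DDM (perpetuity): P₀ = D/r = 1.02 / 0.044 = 23.1818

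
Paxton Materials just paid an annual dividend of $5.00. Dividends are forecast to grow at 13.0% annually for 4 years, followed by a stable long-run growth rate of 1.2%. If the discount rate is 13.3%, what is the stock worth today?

$61.24

Two-stage DDM. Project D₁…D_4 at 0.13, terminal growth 0.012, discount at r = 0.133.
D_1 = 5.6500
D_2 = 6.3845
D_3 = 7.2145
D_4 = 8.1524
Terminal value at t=4: TV = D_5/(r−g) = 8.2502/(0.133−0.012) = 68.1834
P₀ = 5.6500/(1+0.133)^1 + 6.3845/(1+0.133)^2 + 7.2145/(1+0.133)^3 + 8.1524/(1+0.133)^4 + 68.1834/(1+0.133)^4 = 61.2450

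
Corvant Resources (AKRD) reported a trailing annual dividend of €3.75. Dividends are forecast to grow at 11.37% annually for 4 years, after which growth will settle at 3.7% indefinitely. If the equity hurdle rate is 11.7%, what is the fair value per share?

€62.93

Two-stage DDM. Project D₁…D_4 at 0.1137, terminal growth 0.037, discount at r = 0.117.
D_1 = 4.1764
D_2 = 4.6512
D_3 = 5.1801
D_4 = 5.7690
Terminal value at t=4: TV = D_5/(r−g) = 5.9825/(0.117−0.037) = 74.7813
P₀ = 4.1764/(1+0.117)^1 + 4.6512/(1+0.117)^2 + 5.1801/(1+0.117)^3 + 5.7690/(1+0.117)^4 + 74.7813/(1+0.117)^4 = 62.9270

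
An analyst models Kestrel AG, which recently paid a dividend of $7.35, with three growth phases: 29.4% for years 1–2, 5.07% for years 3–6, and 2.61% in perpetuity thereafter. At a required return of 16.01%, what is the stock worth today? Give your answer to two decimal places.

$93.19

Three-stage DDM. Project D₁…D_6; terminal Gordon value at t=6 with g = 0.0261; discount at r = 0.1601.
D_1 = 9.5109
D_2 = 12.3071
D_3 = 12.9311
D_4 = 13.5867
D_5 = 14.2755
D_6 = 14.9993
TV_6 = 15.3908/(0.1601−0.0261) = 114.8565
P₀ = Σ Dₜ/(1+r)ᵗ + TV_6/(1+r)^6 = 93.1910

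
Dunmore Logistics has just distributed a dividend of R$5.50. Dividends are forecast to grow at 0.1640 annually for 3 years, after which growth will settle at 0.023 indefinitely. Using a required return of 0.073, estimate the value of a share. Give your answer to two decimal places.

Two-stage DDM. Project D₁…D_3 at 0.164, terminal growth 0.023, discount at r = 0.073.
D_1 = 6.4020
D_2 = 7.4519
D_3 = 8.6740
Terminal value at t=3: TV = D_4/(r−g) = 8.8735/(0.073−0.023) = 177.4709
P₀ = 6.4020/(1+0.073)^1 + 7.4519/(1+0.073)^2 + 8.6740/(1+0.073)^3 + 177.4709/(1+0.073)^3 = 163.1177

R$163.12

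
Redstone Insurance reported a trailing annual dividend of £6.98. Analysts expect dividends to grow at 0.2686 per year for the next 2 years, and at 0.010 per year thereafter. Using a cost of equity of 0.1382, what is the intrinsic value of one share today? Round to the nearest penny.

£84.76

Two-stage DDM. Project D₁…D_2 at 0.2686, terminal growth 0.01, discount at r = 0.1382.
D_1 = 8.8548
D_2 = 11.2332
Terminal value at t=2: TV = D_3/(r−g) = 11.3456/(0.1382−0.01) = 88.4990
P₀ = 8.8548/(1+0.1382)^1 + 11.2332/(1+0.1382)^2 + 88.4990/(1+0.1382)^2 = 84.7633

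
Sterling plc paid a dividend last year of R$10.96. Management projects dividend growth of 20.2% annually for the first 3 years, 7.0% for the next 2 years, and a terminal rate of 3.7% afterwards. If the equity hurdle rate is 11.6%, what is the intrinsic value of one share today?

R$229.17

Three-stage DDM. Project D₁…D_5; terminal Gordon value at t=5 with g = 0.037; discount at r = 0.116.
D_1 = 13.1739
D_2 = 15.8351
D_3 = 19.0337
D_4 = 20.3661
D_5 = 21.7917
TV_5 = 22.5980/(0.116−0.037) = 286.0508
P₀ = Σ Dₜ/(1+r)ᵗ + TV_5/(1+r)^5 = 229.1735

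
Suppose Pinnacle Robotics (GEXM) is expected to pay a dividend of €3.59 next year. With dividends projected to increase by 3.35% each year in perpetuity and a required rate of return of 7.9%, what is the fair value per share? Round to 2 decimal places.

€78.90

Gordon growth model: P₀ = D₁/(r − g), with D₁ = 3.59 given directly.
P₀ = 3.5900 / (0.079 − 0.0335) = 3.5900 / 0.0455 = 78.9011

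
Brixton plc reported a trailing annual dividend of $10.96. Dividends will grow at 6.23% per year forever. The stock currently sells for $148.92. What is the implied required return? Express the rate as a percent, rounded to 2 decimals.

14.05%

Rearranging the constant-growth DDM: r = D₁/P₀ + g.
D₁ = 10.96 × (1 + 0.0623) = 11.6428.
r = 11.6428 / 148.92 + 0.0623 = 0.07818 + 0.0623 = 0.14048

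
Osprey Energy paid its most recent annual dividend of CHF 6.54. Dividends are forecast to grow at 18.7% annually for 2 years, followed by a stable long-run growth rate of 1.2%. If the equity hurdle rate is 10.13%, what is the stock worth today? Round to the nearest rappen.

Two-stage DDM. Project D₁…D_2 at 0.187, terminal growth 0.012, discount at r = 0.1013.
D_1 = 7.7630
D_2 = 9.2147
Terminal value at t=2: TV = D_3/(r−g) = 9.3252/(0.1013−0.012) = 104.4259
P₀ = 7.7630/(1+0.1013)^1 + 9.2147/(1+0.1013)^2 + 104.4259/(1+0.1013)^2 = 100.7451

CHF 100.75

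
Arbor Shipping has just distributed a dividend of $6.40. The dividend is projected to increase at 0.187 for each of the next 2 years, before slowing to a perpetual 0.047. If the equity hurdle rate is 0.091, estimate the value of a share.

Two-stage DDM. Project D₁…D_2 at 0.187, terminal growth 0.047, discount at r = 0.091.
D_1 = 7.5968
D_2 = 9.0174
Terminal value at t=2: TV = D_3/(r−g) = 9.4412/(0.091−0.047) = 214.5732
P₀ = 7.5968/(1+0.091)^1 + 9.0174/(1+0.091)^2 + 214.5732/(1+0.091)^2 = 194.8100

$194.81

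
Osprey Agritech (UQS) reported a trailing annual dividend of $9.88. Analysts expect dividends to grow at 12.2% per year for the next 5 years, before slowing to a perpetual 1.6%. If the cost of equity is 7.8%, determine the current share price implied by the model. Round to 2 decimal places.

$253.54

Two-stage DDM. Project D₁…D_5 at 0.122, terminal growth 0.016, discount at r = 0.078.
D_1 = 11.0854
D_2 = 12.4378
D_3 = 13.9552
D_4 = 15.6577
D_5 = 17.5680
Terminal value at t=5: TV = D_6/(r−g) = 17.8490/(0.078−0.016) = 287.8878
P₀ = 11.0854/(1+0.078)^1 + 12.4378/(1+0.078)^2 + 13.9552/(1+0.078)^3 + 15.6577/(1+0.078)^4 + 17.5680/(1+0.078)^5 + 287.8878/(1+0.078)^5 = 253.5443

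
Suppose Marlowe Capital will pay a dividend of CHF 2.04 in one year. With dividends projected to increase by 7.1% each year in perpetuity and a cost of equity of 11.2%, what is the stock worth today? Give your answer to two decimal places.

Gordon growth model: P₀ = D₁/(r − g), with D₁ = 2.04 given directly.
P₀ = 2.0400 / (0.112 − 0.071) = 2.0400 / 0.041 = 49.7561

CHF 49.76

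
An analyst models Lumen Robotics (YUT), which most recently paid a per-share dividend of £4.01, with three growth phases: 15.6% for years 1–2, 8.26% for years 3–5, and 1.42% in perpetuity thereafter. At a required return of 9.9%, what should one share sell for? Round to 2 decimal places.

Three-stage DDM. Project D₁…D_5; terminal Gordon value at t=5 with g = 0.0142; discount at r = 0.099.
D_1 = 4.6356
D_2 = 5.3587
D_3 = 5.8013
D_4 = 6.2805
D_5 = 6.7993
TV_5 = 6.8958/(0.099−0.0142) = 81.3190
P₀ = Σ Dₜ/(1+r)ᵗ + TV_5/(1+r)^5 = 72.2945

£72.29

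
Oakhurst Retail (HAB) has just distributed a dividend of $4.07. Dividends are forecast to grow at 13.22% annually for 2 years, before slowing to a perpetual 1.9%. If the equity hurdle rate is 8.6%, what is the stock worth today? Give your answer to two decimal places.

Two-stage DDM. Project D₁…D_2 at 0.1322, terminal growth 0.019, discount at r = 0.086.
D_1 = 4.6081
D_2 = 5.2172
Terminal value at t=2: TV = D_3/(r−g) = 5.3164/(0.086−0.019) = 79.3488
P₀ = 4.6081/(1+0.086)^1 + 5.2172/(1+0.086)^2 + 79.3488/(1+0.086)^2 = 75.9459

$75.95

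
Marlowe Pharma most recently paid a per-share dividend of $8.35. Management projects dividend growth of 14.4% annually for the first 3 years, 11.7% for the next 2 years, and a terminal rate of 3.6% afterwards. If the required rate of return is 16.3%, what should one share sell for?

Three-stage DDM. Project D₁…D_5; terminal Gordon value at t=5 with g = 0.036; discount at r = 0.163.
D_1 = 9.5524
D_2 = 10.9279
D_3 = 12.5016
D_4 = 13.9643
D_5 = 15.5981
TV_5 = 16.1596/(0.163−0.036) = 127.2410
P₀ = Σ Dₜ/(1+r)ᵗ + TV_5/(1+r)^5 = 99.0083

$99.01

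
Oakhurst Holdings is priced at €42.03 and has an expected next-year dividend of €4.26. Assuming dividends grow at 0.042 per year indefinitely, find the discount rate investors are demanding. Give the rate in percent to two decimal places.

Rearranging the constant-growth DDM: r = D₁/P₀ + g.
r = 4.2600 / 42.03 + 0.042 = 0.10136 + 0.042 = 0.14336

14.34%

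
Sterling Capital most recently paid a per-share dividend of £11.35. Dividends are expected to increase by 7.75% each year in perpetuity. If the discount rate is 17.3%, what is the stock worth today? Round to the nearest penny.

Gordon growth model: P₀ = D₁/(r − g). D₁ = 11.35 × (1 + 0.0775) = 12.2296.
P₀ = 12.2296 / (0.173 − 0.0775) = 12.2296 / 0.0955 = 128.0589

£128.06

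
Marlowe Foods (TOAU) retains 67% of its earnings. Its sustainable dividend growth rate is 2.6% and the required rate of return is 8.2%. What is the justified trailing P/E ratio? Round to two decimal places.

6.05

Payout ratio b = 1 − 0.67 = 0.33.
Justified trailing P/E = b(1+g)/(r−g) = 0.33×(1+0.026)/(0.082−0.026) = 6.0461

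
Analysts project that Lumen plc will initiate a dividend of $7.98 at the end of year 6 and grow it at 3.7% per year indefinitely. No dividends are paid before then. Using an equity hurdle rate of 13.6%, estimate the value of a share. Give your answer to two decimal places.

$42.61

Deferred-dividend DDM. At t=5 the remaining stream is a growing perpetuity with first payment D_6 = 7.98.
V_5 = D_6/(r−g) = 7.98/(0.136−0.037) = 80.6061
P₀ = V_5/(1+r)^5 = 80.6061/(1+0.136)^5 = 42.6065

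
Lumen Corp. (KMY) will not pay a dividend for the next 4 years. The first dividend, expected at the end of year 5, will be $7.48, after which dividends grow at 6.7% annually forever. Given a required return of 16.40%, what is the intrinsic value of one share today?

Deferred-dividend DDM. At t=4 the remaining stream is a growing perpetuity with first payment D_5 = 7.48.
V_4 = D_5/(r−g) = 7.48/(0.164−0.067) = 77.1134
P₀ = V_4/(1+r)^4 = 77.1134/(1+0.164)^4 = 42.0066

$42.01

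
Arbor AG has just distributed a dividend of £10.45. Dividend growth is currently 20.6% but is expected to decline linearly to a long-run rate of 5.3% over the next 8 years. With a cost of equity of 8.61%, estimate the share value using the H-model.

H-model: P₀ = D₀[(1+g_L) + H(g_S−g_L)]/(r−g_L), with H = 8/2 = 4.
P₀ = 10.45 × [(1+0.053) + 4×(0.206−0.053)] / (0.0861−0.053)
   = 10.45 × 1.6650 / 0.0331 = 525.6571

£525.66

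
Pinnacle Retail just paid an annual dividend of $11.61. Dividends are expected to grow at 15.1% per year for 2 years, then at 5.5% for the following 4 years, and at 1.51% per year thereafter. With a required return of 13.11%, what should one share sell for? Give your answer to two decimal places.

Three-stage DDM. Project D₁…D_6; terminal Gordon value at t=6 with g = 0.0151; discount at r = 0.1311.
D_1 = 13.3631
D_2 = 15.3809
D_3 = 16.2269
D_4 = 17.1194
D_5 = 18.0609
D_6 = 19.0543
TV_6 = 19.3420/(0.1311−0.0151) = 166.7414
P₀ = Σ Dₜ/(1+r)ᵗ + TV_6/(1+r)^6 = 143.9853

$143.99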